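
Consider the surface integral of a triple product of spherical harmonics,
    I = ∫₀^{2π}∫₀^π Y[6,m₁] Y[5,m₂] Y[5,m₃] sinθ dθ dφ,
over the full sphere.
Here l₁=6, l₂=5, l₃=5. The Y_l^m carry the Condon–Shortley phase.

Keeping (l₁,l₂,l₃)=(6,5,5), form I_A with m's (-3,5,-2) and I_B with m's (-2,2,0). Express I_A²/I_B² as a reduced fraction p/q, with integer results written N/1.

l's match ⇒ only the (l;m) 3-j factors differ between A and B.
A: triangle coeff Δ(6,5,5) = 1/28588560; Σ_t [6,6]: t=6:+1/622080 = 1/622080; (3j)²=105/4862 [(6 5 5; -3 5 -2)], sign=-1
B: triangle coeff Δ(6,5,5) = 1/28588560; Σ_t [3,6]: t=3:−1/103680 t=4:+1/13824 t=5:−1/17280 t=6:+1/207360 = 1/103680; (3j)²=10/7293 [(6 5 5; -2 2 0)], sign=-1
I_A²/I_B² = (105/4862)/(10/7293) = 63/4

63/4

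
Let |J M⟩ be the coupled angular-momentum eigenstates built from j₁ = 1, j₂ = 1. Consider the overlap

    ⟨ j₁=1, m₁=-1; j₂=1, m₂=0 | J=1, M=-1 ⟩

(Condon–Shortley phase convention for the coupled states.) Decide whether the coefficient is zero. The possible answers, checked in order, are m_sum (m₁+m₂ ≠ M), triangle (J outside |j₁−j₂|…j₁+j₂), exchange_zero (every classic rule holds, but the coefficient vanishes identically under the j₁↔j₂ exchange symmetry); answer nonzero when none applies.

m-sum: m₁+m₂ = -1+0 = -1, M = -1  ✓
triangle: |j₁−j₂| = 0 ≤ J = 1 ≤ j₁+j₂ = 2  ✓
exchange: j₁≠j₂ or m₁≠m₂ — the exchange symmetry imposes no constraint here
value check: CG = −√(1/2) = -0.707107 ≠ 0

nonzero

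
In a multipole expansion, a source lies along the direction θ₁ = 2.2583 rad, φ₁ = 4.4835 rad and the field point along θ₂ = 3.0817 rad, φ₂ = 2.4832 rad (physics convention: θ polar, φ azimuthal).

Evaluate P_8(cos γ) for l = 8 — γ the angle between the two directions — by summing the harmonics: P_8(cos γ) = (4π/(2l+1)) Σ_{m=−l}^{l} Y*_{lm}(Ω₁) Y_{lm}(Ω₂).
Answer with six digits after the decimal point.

0.244896

Addition theorem: P_8(cos γ) = (4π/17) Σ_m Y*_{lm}(Ω₁) Y_{lm}(Ω₂), m = −8…8:
  m=-8: (-0.016882, -0.063382) × (0.000000, -0.000000) = (-0.000000, -0.000000)  (running Σ = (-0.000000, -0.000000))
  m=-7: (-0.215337, 0.006770) × (-0.000000, -0.000000) = (0.000000, 0.000000)  (running Σ = (0.000000, 0.000000))
  m=-6: (-0.079314, 0.396434) × (-0.000000, -0.000000) = (0.000000, -0.000000)  (running Σ = (0.000000, -0.000000))
  m=-5: (0.393899, 0.178914) × (-0.000007, -0.000001) = (-0.000003, -0.000002)  (running Σ = (-0.000003, -0.000002))
  m=-4: (0.078791, -0.102524) × (-0.000150, 0.000084) = (-0.000003, 0.000022)  (running Σ = (-0.000006, 0.000020))
  m=-3: (0.185812, 0.226669) × (-0.001163, 0.002719) = (-0.000832, 0.000241)  (running Σ = (-0.000838, 0.000262))
  m=-2: (0.270040, -0.133044) × (0.009111, 0.035093) = (0.007129, 0.008264)  (running Σ = (0.006291, 0.008526))
  m=-1: (0.037759, 0.162076) × (0.226374, 0.175107) = (-0.019833, 0.043302)  (running Σ = (-0.013542, 0.051828))
  m=0: (0.329034, -0.000000) × (1.089199, 0.000000) = (0.358384, 0.000000)  (running Σ = (0.344842, 0.051828))
  m=1: (-0.037759, 0.162076) × (-0.226374, 0.175107) = (-0.019833, -0.043302)  (running Σ = (0.325009, 0.008526))
  m=2: (0.270040, 0.133044) × (0.009111, -0.035093) = (0.007129, -0.008264)  (running Σ = (0.332138, 0.000262))
  m=3: (-0.185812, 0.226669) × (0.001163, 0.002719) = (-0.000832, -0.000241)  (running Σ = (0.331306, 0.000020))
  m=4: (0.078791, 0.102524) × (-0.000150, -0.000084) = (-0.000003, -0.000022)  (running Σ = (0.331302, -0.000002))
  m=5: (-0.393899, 0.178914) × (0.000007, -0.000001) = (-0.000003, 0.000002)  (running Σ = (0.331300, -0.000000))
  m=6: (-0.079314, -0.396434) × (-0.000000, 0.000000) = (0.000000, 0.000000)  (running Σ = (0.331300, 0.000000))
  m=7: (0.215337, 0.006770) × (0.000000, -0.000000) = (0.000000, -0.000000)  (running Σ = (0.331300, -0.000000))
  m=8: (-0.016882, 0.063382) × (0.000000, 0.000000) = (-0.000000, 0.000000)  (running Σ = (0.331300, -0.000000))
Total Σ_m = (0.331300, -0.000000). Multiply by 0.739198: (0.244896, -0.000000). P_8(cos γ) = 0.244896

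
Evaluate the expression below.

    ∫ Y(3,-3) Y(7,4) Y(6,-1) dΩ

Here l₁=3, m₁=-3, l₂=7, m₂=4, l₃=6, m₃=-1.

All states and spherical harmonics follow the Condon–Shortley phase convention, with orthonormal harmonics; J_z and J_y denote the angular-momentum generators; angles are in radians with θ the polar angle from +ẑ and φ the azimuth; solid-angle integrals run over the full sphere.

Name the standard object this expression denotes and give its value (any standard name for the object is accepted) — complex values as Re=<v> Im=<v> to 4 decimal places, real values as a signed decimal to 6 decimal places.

This is a Gaunt coefficient — the integral of a triple product of spherical harmonics over the sphere.
m-sum 0 ✓  L=16 even ✓  4≤6≤10 ✓
Π(2lᵢ+1) = 7×15×13 = 1365
triangle coeff Δ(3,7,6) = 1/2042040
Σ_t [1,3]: t=1:−1/207360 t=2:+1/57600 t=3:−1/207360 = 1/129600
(3j)²=168/12155 [(3 7 6; 0 0 0)], sign=+1
Σ_t [4,4]: t=4:+1/1451520 = 1/1451520
(3j)²=75/3094 [(3 7 6; -3 4 -1)], sign=-1
⇒ 4πI² = 18900/41327
I = (-1)√(18900/41327/(4π)) = -0.19076954

Gaunt coefficient, -0.190770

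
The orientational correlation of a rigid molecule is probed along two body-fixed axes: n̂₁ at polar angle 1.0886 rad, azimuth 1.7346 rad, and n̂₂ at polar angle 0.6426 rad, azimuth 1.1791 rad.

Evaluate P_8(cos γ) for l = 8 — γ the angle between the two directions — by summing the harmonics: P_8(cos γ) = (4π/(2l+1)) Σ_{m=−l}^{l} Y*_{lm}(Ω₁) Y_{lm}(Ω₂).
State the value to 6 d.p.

Addition theorem: P_8(cos γ) = (4π/17) Σ_m Y*_{lm}(Ω₁) Y_{lm}(Ω₂), m = −8…8:
  term(m=-8) = -0.000445-0.001618i   from Y*(Ω₁)=+0.050376+0.189088i, Y(Ω₂)=-0.008574+0.000069i
  term(m=-7) = -0.013773-0.012752i   from Y*(Ω₁)=+0.373381-0.168613i, Y(Ω₂)=-0.017830-0.042204i
  term(m=-6) = -0.059738-0.011576i   from Y*(Ω₁)=-0.224750-0.337146i, Y(Ω₂)=+0.105548-0.106826i
  term(m=-5) = -0.014441+0.005503i   from Y*(Ω₁)=-0.033927+0.031720i, Y(Ω₂)=+0.308040+0.125789i
  term(m=-4) = +0.096425-0.126525i   from Y*(Ω₁)=-0.262012-0.201347i, Y(Ω₂)=+0.001931+0.481413i
  term(m=-3) = +0.007514-0.078275i   from Y*(Ω₁)=-0.104692+0.195612i, Y(Ω₂)=-0.327039+0.136618i
  term(m=-2) = -0.011126-0.022468i   from Y*(Ω₁)=-0.217103-0.073783i, Y(Ω₂)=+0.077470+0.077160i
  term(m=-1) = -0.095957-0.059561i   from Y*(Ω₁)=-0.044488+0.269160i, Y(Ω₂)=-0.158041+0.382629i
  term(m=+0) = +0.004337+0.000000i   from Y*(Ω₁)=-0.192435-0.000000i, Y(Ω₂)=-0.022536+0.000000i
  term(m=+1) = -0.095957+0.059561i   from Y*(Ω₁)=+0.044488+0.269160i, Y(Ω₂)=+0.158041+0.382629i
  term(m=+2) = -0.011126+0.022468i   from Y*(Ω₁)=-0.217103+0.073783i, Y(Ω₂)=+0.077470-0.077160i
  term(m=+3) = +0.007514+0.078275i   from Y*(Ω₁)=+0.104692+0.195612i, Y(Ω₂)=+0.327039+0.136618i
  term(m=+4) = +0.096425+0.126525i   from Y*(Ω₁)=-0.262012+0.201347i, Y(Ω₂)=+0.001931-0.481413i
  term(m=+5) = -0.014441-0.005503i   from Y*(Ω₁)=+0.033927+0.031720i, Y(Ω₂)=-0.308040+0.125789i
  term(m=+6) = -0.059738+0.011576i   from Y*(Ω₁)=-0.224750+0.337146i, Y(Ω₂)=+0.105548+0.106826i
  term(m=+7) = -0.013773+0.012752i   from Y*(Ω₁)=-0.373381-0.168613i, Y(Ω₂)=+0.017830-0.042204i
  term(m=+8) = -0.000445+0.001618i   from Y*(Ω₁)=+0.050376-0.189088i, Y(Ω₂)=-0.008574-0.000069i
Total Σ_m = -0.178746-0.000000i. Multiply by 0.739198: -0.132129-0.000000i. P_8(cos γ) = -0.132129

-0.132129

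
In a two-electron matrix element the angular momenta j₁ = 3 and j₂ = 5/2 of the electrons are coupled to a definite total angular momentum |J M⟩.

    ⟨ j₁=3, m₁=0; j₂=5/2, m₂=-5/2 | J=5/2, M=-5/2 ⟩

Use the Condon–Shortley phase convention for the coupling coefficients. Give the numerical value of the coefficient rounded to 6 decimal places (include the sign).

+√(5/42) ≈ +0.345033

j₁+j₂−J=3  J+j₁−j₂=3  J−j₁+j₂=2  j₁+j₂+J+1=9
(j₁±m₁, j₂±m₂, J±M) = (3,3,0,5,0,5)
P² = 4320/7
sum k=0..0:
  [0] +1/72 = 1/72
S = 1/72
C² = P²·S² = 5/42 ; C = +0.345033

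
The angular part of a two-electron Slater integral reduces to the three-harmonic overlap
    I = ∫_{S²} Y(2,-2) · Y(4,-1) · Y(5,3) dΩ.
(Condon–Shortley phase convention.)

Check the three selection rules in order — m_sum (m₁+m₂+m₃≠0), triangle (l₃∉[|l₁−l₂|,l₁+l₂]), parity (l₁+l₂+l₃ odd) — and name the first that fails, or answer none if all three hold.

parity

m₁+m₂+m₃ = -2 − 1 + 3 = 0  ✓
triangle: |2−4|=2 ≤ l₃=5 ≤ 2+4=6  ✓
parity: l₁+l₂+l₃ = 11 is odd  ✗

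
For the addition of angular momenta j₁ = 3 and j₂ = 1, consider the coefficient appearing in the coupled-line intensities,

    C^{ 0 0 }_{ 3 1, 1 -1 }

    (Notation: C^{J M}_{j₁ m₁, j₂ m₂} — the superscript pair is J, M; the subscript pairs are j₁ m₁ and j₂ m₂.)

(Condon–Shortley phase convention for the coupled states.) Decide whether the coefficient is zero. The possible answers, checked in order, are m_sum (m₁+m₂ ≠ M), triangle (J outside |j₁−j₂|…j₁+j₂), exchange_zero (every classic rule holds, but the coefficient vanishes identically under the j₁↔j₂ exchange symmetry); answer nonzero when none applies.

m-sum: m₁+m₂ = 1+(-1) = 0, M = 0  ✓
triangle: need |j₁−j₂| ≤ J ≤ j₁+j₂, i.e. J ∈ [2, 4]; J = 0 is outside ✗ ⇒ coefficient is 0

triangle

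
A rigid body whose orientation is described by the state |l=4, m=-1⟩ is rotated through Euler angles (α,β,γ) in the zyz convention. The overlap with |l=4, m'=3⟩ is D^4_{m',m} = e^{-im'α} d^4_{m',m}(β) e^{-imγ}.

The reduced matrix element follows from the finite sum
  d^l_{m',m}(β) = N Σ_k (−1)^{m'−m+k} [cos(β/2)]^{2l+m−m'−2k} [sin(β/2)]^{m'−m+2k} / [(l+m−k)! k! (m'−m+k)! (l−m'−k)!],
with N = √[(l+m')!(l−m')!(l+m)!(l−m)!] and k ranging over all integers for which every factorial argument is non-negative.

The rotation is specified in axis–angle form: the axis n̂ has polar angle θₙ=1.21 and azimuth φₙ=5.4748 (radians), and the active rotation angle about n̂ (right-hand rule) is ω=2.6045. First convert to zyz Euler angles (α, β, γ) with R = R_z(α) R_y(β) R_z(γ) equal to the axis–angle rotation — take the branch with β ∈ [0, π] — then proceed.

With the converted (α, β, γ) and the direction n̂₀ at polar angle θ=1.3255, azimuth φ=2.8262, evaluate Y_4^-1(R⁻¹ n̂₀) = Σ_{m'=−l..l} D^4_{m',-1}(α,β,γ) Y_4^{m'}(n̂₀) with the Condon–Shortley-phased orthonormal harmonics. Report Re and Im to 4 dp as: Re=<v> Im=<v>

Re=0.0243 Im=-0.2945

Axis–angle → zyz. n̂ = (sinθₙcosφₙ, sinθₙsinφₙ, cosθₙ) = (+0.646199, -0.676612, +0.353019), ω = 2.6045.
R = I cosω + sinω [n̂]ₓ + (1−cosω) n̂n̂ᵀ gives
  R = [-0.082848, -0.993510, +0.077940; -0.632272, -0.008051, -0.774705; +0.770304, -0.113462, -0.627501]
β = atan2(√(R₁₃²+R₂₃²), R₃₃) = 2.249136; α = atan2(R₂₃, R₁₃) mod 2π = 4.812658; γ = atan2(R₃₂, −R₃₁) mod 2π = 3.287836
Need the full column D^4_{m',-1} for m'=−4..4 at α=4.8127, β=2.2491, γ=3.2878.
cos(β/2)=0.431566, sin(β/2)=0.902081
d^4_{-4,-1}: single k=3 term ⇒ +0.082237;  D = -0.070224-0.042796i
d^4_{-3,-1}: k∈[2..3] ⇒ +0.041730 -0.303872 = -0.262143;  D = -0.113326+0.236381i
d^4_{-2,-1}: k∈[1..3] ⇒ +0.010671 -0.233120 +0.679025 = +0.456575;  D = +0.429396+0.155177i
d^4_{-1,-1}: k∈[0..3] ⇒ +0.001203 -0.078862 +0.689118 -1.003619 = -0.392160;  D = +0.095696-0.380304i
d^4_{0,-1}: k∈[0..3] ⇒ -0.011248 +0.294876 -1.288359 +0.938171 = -0.066559;  D = +0.065849+0.009699i
d^4_{1,-1}: k∈[0..3] ⇒ +0.052575 -0.689118 +1.505428 -0.438496 = +0.430389;  D = +0.019780-0.429935i
d^4_{2,-1}: k∈[0..2] ⇒ -0.155414 +1.018537 -0.890027 = -0.026904;  D = -0.026864+0.001460i
d^4_{3,-1}: k∈[0..1] ⇒ +0.303872 -0.796598 = -0.492725;  D = -0.075855-0.486852i
d^4_{4,-1}: single k=0 term ⇒ -0.359306;  D = +0.347702-0.090575i
Y_4^{m'}(θ=1.3255,φ=2.8262) and Σ D·Y over m':
  (-0.0702-0.0428i)·(+0.1193+0.3733i)  (-0.1133+0.2364i)·(-0.1623-0.2251i)  (+0.4294+0.1552i)·(-0.1493-0.1090i)  (+0.0957-0.3803i)·(+0.2741+0.0894i)  (+0.0658+0.0097i)·(+0.1431+0.0000i)  (+0.0198-0.4299i)·(-0.2741+0.0894i)  (-0.0269+0.0015i)·(-0.1493+0.1090i)  (-0.0759-0.4869i)·(+0.1623-0.2251i)  (+0.3477-0.0906i)·(+0.1193-0.3733i)
Y_4^-1(R⁻¹ n̂) = +0.024328-0.294488i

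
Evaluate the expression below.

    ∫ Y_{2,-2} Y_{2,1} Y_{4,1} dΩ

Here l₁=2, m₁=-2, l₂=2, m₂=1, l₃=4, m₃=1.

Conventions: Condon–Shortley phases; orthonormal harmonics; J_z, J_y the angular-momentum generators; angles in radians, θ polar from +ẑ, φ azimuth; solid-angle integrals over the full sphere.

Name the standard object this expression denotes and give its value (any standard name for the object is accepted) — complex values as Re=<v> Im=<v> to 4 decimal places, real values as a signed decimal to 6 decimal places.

This is a Gaunt coefficient — the integral of a triple product of spherical harmonics over the sphere.
Checks pass: Σm=0; 8 even; l₃=4∈[0,4].
(2·2+1)(2·2+1)(2·4+1) = 225
Δ: 0! 4! 4! / 9! → 1/630
sum: t=0:+1/16 = 1/16
3j²(2 2 4; 0 0 0) = Δ·Π!·Σ² = 2/35  (sign +1)
sum: t=0:+1/144 = 1/144
3j²(2 2 4; -2 1 1) = Δ·Π!·Σ² = 1/126  (sign -1)
combine: 4πI² = 225·2/35·1/126 = 5/49
take √, sign -1: I = -0.09011188

Gaunt coefficient, -0.090112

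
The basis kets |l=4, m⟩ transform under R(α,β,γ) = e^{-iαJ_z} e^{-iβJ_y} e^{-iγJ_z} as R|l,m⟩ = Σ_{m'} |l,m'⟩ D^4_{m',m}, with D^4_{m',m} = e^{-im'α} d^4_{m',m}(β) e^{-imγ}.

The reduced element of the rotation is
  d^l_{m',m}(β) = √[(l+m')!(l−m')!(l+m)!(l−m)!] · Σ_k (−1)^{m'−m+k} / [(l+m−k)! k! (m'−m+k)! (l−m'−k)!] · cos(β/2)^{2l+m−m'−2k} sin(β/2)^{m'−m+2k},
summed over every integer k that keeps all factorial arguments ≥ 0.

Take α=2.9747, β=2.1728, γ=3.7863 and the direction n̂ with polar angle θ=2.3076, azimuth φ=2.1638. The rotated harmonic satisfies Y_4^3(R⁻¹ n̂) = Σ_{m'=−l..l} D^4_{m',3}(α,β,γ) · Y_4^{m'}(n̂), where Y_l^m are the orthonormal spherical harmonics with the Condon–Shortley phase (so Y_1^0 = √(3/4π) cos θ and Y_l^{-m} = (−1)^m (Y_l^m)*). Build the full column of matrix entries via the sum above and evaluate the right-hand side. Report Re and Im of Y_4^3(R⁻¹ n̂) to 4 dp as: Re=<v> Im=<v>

Re=0.1141 Im=0.1824

Need the full column D^4_{m',3} for m'=−4..4 at α=2.9747, β=2.1728, γ=3.7863.
cos(β/2)=0.465674, sin(β/2)=0.884956
d^4_{-4,3}: single k=7 term ⇒ +0.559860;  D = +0.480226+0.287796i
d^4_{-3,3}: k∈[6..7] ⇒ +0.729110 -0.376161 = +0.352949;  D = -0.268399-0.229204i
d^4_{-2,3}: k∈[5..6] ⇒ +0.615235 -0.740626 = -0.125391;  D = -0.080502-0.096137i
d^4_{-1,3}: k∈[4..5] ⇒ +0.381536 -0.826733 = -0.445198;  D = +0.225146+0.384071i
d^4_{0,3}: k∈[3..4] ⇒ +0.179573 -0.648514 = -0.468942;  D = -0.166655-0.438329i
d^4_{1,3}: k∈[2..3] ⇒ +0.063388 -0.381536 = -0.318148;  D = +0.062094+0.312029i
d^4_{2,3}: k∈[1..2] ⇒ +0.015724 -0.170358 = -0.154634;  D = -0.004567-0.154566i
d^4_{3,3}: k∈[0..1] ⇒ +0.002211 -0.055903 = -0.053692;  D = -0.007351+0.053186i
d^4_{4,3}: single k=0 term ⇒ -0.011886;  D = +0.003561-0.011340i
Y_4^{m'}(θ=2.3076,φ=2.1638) and Σ D·Y over m':
  (+0.4802+0.2878i)·(-0.0956-0.0926i)  (-0.2684-0.2292i)·(-0.3343+0.0706i)  (-0.0805-0.0961i)·(-0.1488+0.3674i)  (+0.2251+0.3841i)·(+0.0211+0.0313i)  (-0.1667-0.4383i)·(-0.3607+0.0000i)  (+0.0621+0.3120i)·(-0.0211+0.0313i)  (-0.0046-0.1546i)·(-0.1488-0.3674i)  (-0.0074+0.0532i)·(+0.3343+0.0706i)  (+0.0036-0.0113i)·(-0.0956+0.0926i)
Y_4^3(R⁻¹ n̂) = +0.114103+0.182370i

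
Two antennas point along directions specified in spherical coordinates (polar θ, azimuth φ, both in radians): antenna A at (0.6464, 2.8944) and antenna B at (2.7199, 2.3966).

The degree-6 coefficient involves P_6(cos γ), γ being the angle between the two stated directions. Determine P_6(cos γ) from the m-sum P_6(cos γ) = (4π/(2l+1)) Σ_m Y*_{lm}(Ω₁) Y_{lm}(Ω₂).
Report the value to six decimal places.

0.315215

Term-by-term m-sum for l=6 (normalisation 4π/13 = 0.966644):
  [-6]  conj(Y_{6,-6})(Ω₁) = +0.002019-0.022977i ; Y_{6,-6}(Ω₂) = -0.000545-0.002205i ; Δ = -0.000052+0.000008i
  [-5]  conj(Y_{6,-5})(Ω₁) = -0.034799+0.100015i ; Y_{6,-5}(Ω₂) = -0.014639-0.009662i ; Δ = +0.001476-0.001128i
  [-4]  conj(Y_{6,-4})(Ω₁) = +0.155120-0.235721i ; Y_{6,-4}(Ω₂) = -0.080618+0.013144i ; Δ = -0.009407+0.021042i
  [-3]  conj(Y_{6,-3})(Ω₁) = -0.335923+0.307701i ; Y_{6,-3}(Ω₂) = -0.154675+0.197586i ; Δ = -0.008838-0.113967i
  [-2]  conj(Y_{6,-2})(Ω₁) = +0.304700-0.164244i ; Y_{6,-2}(Ω₂) = +0.039133+0.483204i ; Δ = +0.091287+0.140805i
  [-1]  conj(Y_{6,-1})(Ω₁) = +0.137713-0.034752i ; Y_{6,-1}(Ω₂) = +0.327421+0.301976i ; Δ = +0.055584+0.030207i
  [+0]  conj(Y_{6,0})(Ω₁) = -0.395895-0.000000i ; Y_{6,0}(Ω₂) = -0.166690+0.000000i ; Δ = +0.065992+0.000000i
  [+1]  conj(Y_{6,1})(Ω₁) = -0.137713-0.034752i ; Y_{6,1}(Ω₂) = -0.327421+0.301976i ; Δ = +0.055584-0.030207i
  [+2]  conj(Y_{6,2})(Ω₁) = +0.304700+0.164244i ; Y_{6,2}(Ω₂) = +0.039133-0.483204i ; Δ = +0.091287-0.140805i
  [+3]  conj(Y_{6,3})(Ω₁) = +0.335923+0.307701i ; Y_{6,3}(Ω₂) = +0.154675+0.197586i ; Δ = -0.008838+0.113967i
  [+4]  conj(Y_{6,4})(Ω₁) = +0.155120+0.235721i ; Y_{6,4}(Ω₂) = -0.080618-0.013144i ; Δ = -0.009407-0.021042i
  [+5]  conj(Y_{6,5})(Ω₁) = +0.034799+0.100015i ; Y_{6,5}(Ω₂) = +0.014639-0.009662i ; Δ = +0.001476+0.001128i
  [+6]  conj(Y_{6,6})(Ω₁) = +0.002019+0.022977i ; Y_{6,6}(Ω₂) = -0.000545+0.002205i ; Δ = -0.000052-0.000008i
Σ over m = +0.326092-0.000000i; ×(4π/13) → +0.315215-0.000000i. Real part: 0.315215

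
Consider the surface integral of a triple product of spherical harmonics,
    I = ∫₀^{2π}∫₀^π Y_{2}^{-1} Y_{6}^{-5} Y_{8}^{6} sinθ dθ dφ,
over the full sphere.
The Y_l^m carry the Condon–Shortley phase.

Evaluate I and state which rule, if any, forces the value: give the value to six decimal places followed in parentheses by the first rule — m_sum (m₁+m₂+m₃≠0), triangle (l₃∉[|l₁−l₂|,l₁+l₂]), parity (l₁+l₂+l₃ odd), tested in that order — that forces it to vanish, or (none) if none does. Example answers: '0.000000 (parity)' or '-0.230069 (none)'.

Rules hold: Σm=0, L=16 even, 4≤8≤8.
N = 5·13·17 = 1105
Δ = 0!·4!·12!/17! = 1/30940
Racah Σ t=0..0: t=0:+1/2073600 = 1/2073600
⇒ 3j(2 6 8; 0 0 0)² = 28/1105, sgn +1
Racah Σ t=0..0: t=0:+1/239500800 = 1/239500800
⇒ 3j(2 6 8; -1 -5 6)² = 2/85, sgn +1
4πI² = N·(3j₀)²·(3jₘ)² = 56/85
I = +1·√(0.658824/4π) = 0.22897055
No selection rule forces the value: the integral is nonzero (none).

0.228971 (none)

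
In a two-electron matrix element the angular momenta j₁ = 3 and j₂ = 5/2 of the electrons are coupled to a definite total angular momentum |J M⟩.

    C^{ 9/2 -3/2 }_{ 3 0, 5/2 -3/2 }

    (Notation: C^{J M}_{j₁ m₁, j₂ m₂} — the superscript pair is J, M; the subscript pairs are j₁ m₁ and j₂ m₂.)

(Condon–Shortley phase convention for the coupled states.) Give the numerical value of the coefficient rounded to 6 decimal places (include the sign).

√[10·1!5!4!/11! · 3!3!1!4!3!6!] = √(207360/77)
  +(−1)^0/∏(0,1,3,1,2,3)! = 1/72  (running 1/72)
  +(−1)^1/∏(1,0,2,0,3,4)! = -1/288  (running 1/96)
⟨..|..⟩ = √(207360/77)·(1/96) = +0.540562

+0.540562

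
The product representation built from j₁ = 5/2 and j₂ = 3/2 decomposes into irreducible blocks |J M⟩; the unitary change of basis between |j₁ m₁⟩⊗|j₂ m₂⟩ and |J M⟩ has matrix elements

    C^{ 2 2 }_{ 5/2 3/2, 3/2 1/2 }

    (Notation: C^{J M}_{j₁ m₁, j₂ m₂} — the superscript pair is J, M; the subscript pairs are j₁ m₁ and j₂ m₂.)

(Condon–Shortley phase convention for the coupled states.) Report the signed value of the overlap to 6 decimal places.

√[5·2!3!1!/7! · 4!1!2!1!4!0!] = √(96/7)
  +(−1)^1/∏(1,1,0,1,3,0)! = -1/6  (running -1/6)
⟨..|..⟩ = √(96/7)·(-1/6) = -0.617213

-0.617213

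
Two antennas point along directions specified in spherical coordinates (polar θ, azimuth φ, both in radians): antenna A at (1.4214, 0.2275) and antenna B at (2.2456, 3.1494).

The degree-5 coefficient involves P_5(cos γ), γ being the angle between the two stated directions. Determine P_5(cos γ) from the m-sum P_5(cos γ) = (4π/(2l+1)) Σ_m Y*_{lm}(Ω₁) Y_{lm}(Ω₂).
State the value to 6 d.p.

0.297268

Term-by-term m-sum for l=5 (normalisation 4π/11 = 1.142397):
  m=-5: (+0.184259+0.398296i) × (-0.134615+0.005258i) = -0.026898-0.052648i  (running Σ = -0.026898-0.052648i)
  m=-4: (+0.128202+0.164915i) × (-0.340688+0.010643i) = -0.045432-0.054820i  (running Σ = -0.072330-0.107468i)
  m=-3: (-0.207824-0.168921i) × (-0.413717+0.009692i) = +0.087618+0.067871i  (running Σ = +0.015288-0.039597i)
  m=-2: (-0.206843-0.101195i) × (-0.110320+0.001723i) = +0.022993+0.010807i  (running Σ = +0.038281-0.028789i)
  m=-1: (+0.216035+0.050014i) × (+0.316391-0.002470i) = +0.068475+0.015290i  (running Σ = +0.106756-0.013499i)
  m=0: (+0.234650-0.000000i) × (+0.199031+0.000000i) = +0.046702+0.000000i  (running Σ = +0.153459-0.013499i)
  m=1: (-0.216035+0.050014i) × (-0.316391-0.002470i) = +0.068475-0.015290i  (running Σ = +0.221934-0.028789i)
  m=2: (-0.206843+0.101195i) × (-0.110320-0.001723i) = +0.022993-0.010807i  (running Σ = +0.244927-0.039597i)
  m=3: (+0.207824-0.168921i) × (+0.413717+0.009692i) = +0.087618-0.067871i  (running Σ = +0.332545-0.107468i)
  m=4: (+0.128202-0.164915i) × (-0.340688-0.010643i) = -0.045432+0.054820i  (running Σ = +0.287113-0.052648i)
  m=5: (-0.184259+0.398296i) × (+0.134615+0.005258i) = -0.026898+0.052648i  (running Σ = +0.260215+0.000000i)
Accumulated sum +0.260215+0.000000i; after 4π/(2l+1) scaling, +0.297268+0.000000i ⇒ P_5 = 0.297268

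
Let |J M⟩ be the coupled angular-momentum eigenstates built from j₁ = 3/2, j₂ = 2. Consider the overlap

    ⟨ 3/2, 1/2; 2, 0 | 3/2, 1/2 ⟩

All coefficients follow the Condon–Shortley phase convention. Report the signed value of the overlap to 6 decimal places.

-0.447214

√[4·2!1!2!/6! · 2!1!2!2!2!1!] = √(16/45)
  +(−1)^0/∏(0,2,1,2,0,0)! = 1/4  (running 1/4)
  +(−1)^1/∏(1,1,0,1,1,1)! = -1  (running -3/4)
⟨..|..⟩ = √(16/45)·(-3/4) = -0.447214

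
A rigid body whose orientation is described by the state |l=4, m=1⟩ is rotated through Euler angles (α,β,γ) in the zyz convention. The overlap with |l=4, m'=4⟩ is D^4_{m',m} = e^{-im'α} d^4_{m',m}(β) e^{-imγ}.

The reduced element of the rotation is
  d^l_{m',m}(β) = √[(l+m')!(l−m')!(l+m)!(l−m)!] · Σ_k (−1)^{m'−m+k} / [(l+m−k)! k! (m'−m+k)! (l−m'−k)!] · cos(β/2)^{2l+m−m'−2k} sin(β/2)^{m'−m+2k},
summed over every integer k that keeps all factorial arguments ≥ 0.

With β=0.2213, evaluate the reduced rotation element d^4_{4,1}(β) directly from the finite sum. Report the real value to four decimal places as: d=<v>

d=-0.0098

d^4_{4,1}(β=0.2213) via the finite sum:
Half-angle: c=0.993885, s=0.110424. N=√(40320·1·120·6)=5387.986637
k∈{0} keeps every argument non-negative
  k=0: (−1)^3·5387.9866/(720)·0.9939^5·0.1104^3 = -0.009772
d^4_{4,1}(0.2213) = -0.009772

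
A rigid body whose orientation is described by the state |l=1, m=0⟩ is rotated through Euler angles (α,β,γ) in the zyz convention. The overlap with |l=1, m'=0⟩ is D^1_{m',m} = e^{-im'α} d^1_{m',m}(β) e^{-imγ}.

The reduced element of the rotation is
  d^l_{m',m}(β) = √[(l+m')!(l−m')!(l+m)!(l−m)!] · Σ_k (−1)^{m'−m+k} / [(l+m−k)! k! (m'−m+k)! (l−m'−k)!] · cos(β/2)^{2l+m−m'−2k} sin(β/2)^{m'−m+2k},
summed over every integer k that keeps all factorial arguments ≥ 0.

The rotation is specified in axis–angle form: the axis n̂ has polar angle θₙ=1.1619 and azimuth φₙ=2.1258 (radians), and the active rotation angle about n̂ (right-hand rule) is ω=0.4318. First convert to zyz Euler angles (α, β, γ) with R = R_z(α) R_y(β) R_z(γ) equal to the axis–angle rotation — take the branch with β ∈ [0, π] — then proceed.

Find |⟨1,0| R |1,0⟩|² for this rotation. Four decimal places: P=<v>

P=0.8514

Axis–angle → zyz. n̂ = (sinθₙcosφₙ, sinθₙsinφₙ, cosθₙ) = (-0.483505, +0.779833, +0.397597), ω = 0.4318.
R = I cosω + sinω [n̂]ₓ + (1−cosω) n̂n̂ᵀ gives
  R = [+0.929671, -0.201005, +0.308720; +0.131789, +0.964033, +0.230809; -0.344010, -0.173891, +0.922724]
β = atan2(√(R₁₃²+R₂₃²), R₃₃) = 0.395708; α = atan2(R₂₃, R₁₃) mod 2π = 0.641984; γ = atan2(R₃₂, −R₃₁) mod 2π = 5.815162
First d^1_{0,0}(β=0.3957), then the phase factors e^{-i(0)α} and e^{-i(0)γ}:
c=cos(0.395708/2)=0.980491, s=sin(0.395708/2)=0.196566; N=√[1·1·1·1]=1.000000
k: max(0,(0)−(0))=0 … min(1+(0),1−(0))=1
  k=0: (−1)^0·1.0000/(1)·0.9805^2·0.1966^0 = +0.961362
  k=1: (−1)^1·1.0000/(1)·0.9805^0·0.1966^2 = -0.038638
d^1_{0,0}(0.3957) = +0.961362 -0.038638 = +0.922724
|D^1_{0,0}|² = |d^1_{0,0}(β)|² = (+0.922724)² = 0.851419 (the z-rotation phases have unit modulus)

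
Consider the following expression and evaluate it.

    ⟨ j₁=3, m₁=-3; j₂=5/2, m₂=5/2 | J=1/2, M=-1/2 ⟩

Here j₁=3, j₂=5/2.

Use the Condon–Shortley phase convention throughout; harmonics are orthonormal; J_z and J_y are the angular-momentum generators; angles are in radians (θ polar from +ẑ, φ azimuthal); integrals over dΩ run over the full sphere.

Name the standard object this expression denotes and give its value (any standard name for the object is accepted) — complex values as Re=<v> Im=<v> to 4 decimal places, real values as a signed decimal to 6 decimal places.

This is a Clebsch–Gordan (vector-coupling) coefficient.
triangle: 5!*1!*0!/7! = 120/5040
(j±m)!: 0!*6!*5!*0!*0!*1! = 86400
prefactor² = (2J+1)*Δ*N² = 28800/7
  k=5: −1/(5!*0!*1!*0!*0!*0!) = -1/120
Σ = -1/120  ⇒  CG² = 28800/7*(-1/120)² = 2/7
CG = −√(2/7) = -0.534522

Clebsch–Gordan coefficient, −√(2/7) ≈ -0.534522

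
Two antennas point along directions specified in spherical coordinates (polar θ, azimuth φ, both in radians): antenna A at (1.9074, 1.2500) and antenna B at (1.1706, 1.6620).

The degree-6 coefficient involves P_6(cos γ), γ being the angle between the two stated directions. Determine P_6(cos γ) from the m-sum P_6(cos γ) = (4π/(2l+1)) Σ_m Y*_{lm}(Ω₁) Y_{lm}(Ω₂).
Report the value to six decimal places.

Expand P_6 via completeness: Σ_{m} conj(Y_{6,m}) at Ω₁ times Y_{6,m} at Ω₂ —
  [-6]  conj(Y_{6,-6})(Ω₁) = (0.118414, 0.320429) ; Y_{6,-6}(Ω₂) = (-0.251757, 0.153393) ; Δ = (-0.078963, -0.062506)
  [-5]  conj(Y_{6,-5})(Ω₁) = (-0.413856, 0.013739) ; Y_{6,-5}(Ω₂) = (-0.190247, -0.387864) ; Δ = (0.084064, 0.157906)
  [-4]  conj(Y_{6,-4})(Ω₁) = (0.016062, -0.054299) ; Y_{6,-4}(Ω₂) = (0.160584, -0.061329) ; Δ = (-0.000751, -0.009705)
  [-3]  conj(Y_{6,-3})(Ω₁) = (-0.267223, -0.186134) ; Y_{6,-3}(Ω₂) = (-0.071266, -0.253931) ; Δ = (-0.028221, 0.081121)
  [-2]  conj(Y_{6,-2})(Ω₁) = (0.132707, -0.099135) ; Y_{6,-2}(Ω₂) = (0.264034, -0.048703) ; Δ = (0.030211, -0.032638)
  [-1]  conj(Y_{6,-1})(Ω₁) = (-0.085859, -0.258398) ; Y_{6,-1}(Ω₂) = (-0.016246, -0.177633) ; Δ = (-0.044505, 0.019449)
  [+0]  conj(Y_{6,0})(Ω₁) = (0.191058, -0.000000) ; Y_{6,0}(Ω₂) = (0.285304, 0.000000) ; Δ = (0.054510, 0.000000)
  [+1]  conj(Y_{6,1})(Ω₁) = (0.085859, -0.258398) ; Y_{6,1}(Ω₂) = (0.016246, -0.177633) ; Δ = (-0.044505, -0.019449)
  [+2]  conj(Y_{6,2})(Ω₁) = (0.132707, 0.099135) ; Y_{6,2}(Ω₂) = (0.264034, 0.048703) ; Δ = (0.030211, 0.032638)
  [+3]  conj(Y_{6,3})(Ω₁) = (0.267223, -0.186134) ; Y_{6,3}(Ω₂) = (0.071266, -0.253931) ; Δ = (-0.028221, -0.081121)
  [+4]  conj(Y_{6,4})(Ω₁) = (0.016062, 0.054299) ; Y_{6,4}(Ω₂) = (0.160584, 0.061329) ; Δ = (-0.000751, 0.009705)
  [+5]  conj(Y_{6,5})(Ω₁) = (0.413856, 0.013739) ; Y_{6,5}(Ω₂) = (0.190247, -0.387864) ; Δ = (0.084064, -0.157906)
  [+6]  conj(Y_{6,6})(Ω₁) = (0.118414, -0.320429) ; Y_{6,6}(Ω₂) = (-0.251757, -0.153393) ; Δ = (-0.078963, 0.062506)
Accumulated sum (-0.021822, -0.000000); after 4π/(2l+1) scaling, (-0.021094, -0.000000) ⇒ P_6 = -0.021094

-0.021094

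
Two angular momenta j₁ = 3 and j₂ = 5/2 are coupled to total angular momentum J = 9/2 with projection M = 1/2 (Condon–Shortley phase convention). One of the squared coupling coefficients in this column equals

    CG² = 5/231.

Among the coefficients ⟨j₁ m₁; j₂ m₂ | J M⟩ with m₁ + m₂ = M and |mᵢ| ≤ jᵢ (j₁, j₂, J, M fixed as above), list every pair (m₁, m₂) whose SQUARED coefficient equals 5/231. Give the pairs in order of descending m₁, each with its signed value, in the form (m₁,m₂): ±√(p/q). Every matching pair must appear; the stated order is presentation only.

Admissible pairs with m₁+m₂ = M = 1/2: (-2,5/2), (-1,3/2), (0,1/2), (1,-1/2), (2,-3/2), (3,-5/2)
  (m₁,m₂)=(3,-5/2): CG² = 5/231, CG = +√(5/231)   ← matches the target
  (m₁,m₂)=(2,-3/2): CG² = 361/1386, CG = +√(361/1386)
  (m₁,m₂)=(1,-1/2): CG² = 160/693, CG = +√(160/693)
  (m₁,m₂)=(0,1/2): CG² = 10/231, CG = −√(10/231)
  (m₁,m₂)=(-1,3/2): CG² = 35/99, CG = −√(35/99)
  (m₁,m₂)=(-2,5/2): CG² = 125/1386, CG = −√(125/1386)
Pairs with CG² = 5/231: (3,-5/2): +√(5/231)

(3,-5/2): +√(5/231)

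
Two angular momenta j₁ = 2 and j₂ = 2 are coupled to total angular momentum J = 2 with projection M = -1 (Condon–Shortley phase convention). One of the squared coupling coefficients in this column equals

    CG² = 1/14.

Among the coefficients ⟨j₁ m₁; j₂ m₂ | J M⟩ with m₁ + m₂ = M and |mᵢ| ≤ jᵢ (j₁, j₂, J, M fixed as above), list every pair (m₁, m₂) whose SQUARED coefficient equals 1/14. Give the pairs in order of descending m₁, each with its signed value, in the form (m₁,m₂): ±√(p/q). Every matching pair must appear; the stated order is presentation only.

(0,-1): −√(1/14); (-1,0): −√(1/14)

Admissible pairs with m₁+m₂ = M = -1: (-2,1), (-1,0), (0,-1), (1,-2)
  (m₁,m₂)=(1,-2): CG² = 3/7, CG = +√(3/7)
  (m₁,m₂)=(0,-1): CG² = 1/14, CG = −√(1/14)   ← matches the target
  (m₁,m₂)=(-1,0): CG² = 1/14, CG = −√(1/14)   ← matches the target
  (m₁,m₂)=(-2,1): CG² = 3/7, CG = +√(3/7)
Pairs with CG² = 1/14: (0,-1): −√(1/14); (-1,0): −√(1/14)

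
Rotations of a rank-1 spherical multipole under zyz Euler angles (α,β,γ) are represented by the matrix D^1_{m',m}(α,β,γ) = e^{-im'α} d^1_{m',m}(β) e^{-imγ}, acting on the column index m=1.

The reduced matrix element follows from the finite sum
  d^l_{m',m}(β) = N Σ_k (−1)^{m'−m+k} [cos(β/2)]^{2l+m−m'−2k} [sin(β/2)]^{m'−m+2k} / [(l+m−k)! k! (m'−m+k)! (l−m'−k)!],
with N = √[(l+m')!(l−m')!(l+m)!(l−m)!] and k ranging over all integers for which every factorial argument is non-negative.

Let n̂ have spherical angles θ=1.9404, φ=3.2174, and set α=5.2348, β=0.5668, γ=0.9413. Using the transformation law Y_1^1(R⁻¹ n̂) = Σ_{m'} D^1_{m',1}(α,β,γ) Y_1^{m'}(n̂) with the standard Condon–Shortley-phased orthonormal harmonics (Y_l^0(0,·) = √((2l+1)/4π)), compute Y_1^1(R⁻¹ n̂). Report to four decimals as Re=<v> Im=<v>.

Re=0.2645 Im=0.1304

Need the full column D^1_{m',1} for m'=−1..1 at α=5.2348, β=0.5668, γ=0.9413.
cos(β/2)=0.960110, sin(β/2)=0.279622
d^1_{-1,1}: single k=2 term ⇒ +0.078188;  D = -0.031803-0.071428i
d^1_{0,1}: single k=1 term ⇒ +0.379671;  D = +0.223526-0.306897i
d^1_{1,1}: single k=0 term ⇒ +0.921812;  D = +0.916531+0.098524i
Y_1^{m'}(θ=1.9404,φ=3.2174) and Σ D·Y over m':
  (-0.0318-0.0714i)·(-0.3212+0.0244i)  (+0.2235-0.3069i)·(-0.1765+0.0000i)  (+0.9165+0.0985i)·(+0.3212+0.0244i)
Y_1^1(R⁻¹ n̂) = +0.264526+0.130351i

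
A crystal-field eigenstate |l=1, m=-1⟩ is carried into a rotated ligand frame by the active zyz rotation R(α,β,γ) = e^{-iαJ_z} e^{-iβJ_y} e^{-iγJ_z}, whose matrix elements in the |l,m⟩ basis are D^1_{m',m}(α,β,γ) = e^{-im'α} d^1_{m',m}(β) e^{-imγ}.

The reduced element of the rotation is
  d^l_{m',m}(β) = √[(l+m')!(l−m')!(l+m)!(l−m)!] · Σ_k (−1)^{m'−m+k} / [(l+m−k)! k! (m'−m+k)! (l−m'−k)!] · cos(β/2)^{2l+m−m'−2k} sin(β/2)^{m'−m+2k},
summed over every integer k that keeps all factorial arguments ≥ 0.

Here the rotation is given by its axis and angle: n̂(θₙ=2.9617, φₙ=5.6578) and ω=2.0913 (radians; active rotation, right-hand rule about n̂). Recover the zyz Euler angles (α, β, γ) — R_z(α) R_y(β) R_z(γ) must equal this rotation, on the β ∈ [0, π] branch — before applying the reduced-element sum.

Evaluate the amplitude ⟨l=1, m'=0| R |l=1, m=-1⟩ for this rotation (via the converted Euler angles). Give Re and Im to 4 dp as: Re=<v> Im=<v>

Axis–angle → zyz. n̂ = (sinθₙcosφₙ, sinθₙsinφₙ, cosθₙ) = (+0.145060, -0.104744, -0.983863), ω = 2.0913.
R = I cosω + sinω [n̂]ₓ + (1−cosω) n̂n̂ᵀ gives
  R = [-0.465810, +0.830818, -0.304569; -0.876319, -0.480890, +0.028454; -0.122824, +0.280154, +0.952065]
β = atan2(√(R₁₃²+R₂₃²), R₃₃) = 0.310878; α = atan2(R₂₃, R₁₃) mod 2π = 3.048439; γ = atan2(R₃₂, −R₃₁) mod 2π = 1.157617
Split into d^1_{0,-1}(β=0.3109) × two z-phases.
Half-angle: c=0.987944, s=0.154814. N=√(1·1·1·2)=1.414214
k: max(0,(-1)−(0))=0 … min(1+(-1),1−(0))=0
  k=0: (−1)^1·1.4142/(1)·0.9879^1·0.1548^1 = -0.216301
d^1_{0,-1}(0.3109) = -0.216301
D = (+1.000000+0.000000i)·(-0.216301)·(+0.401523+0.915849i) = -0.086850-0.198099i

Re=-0.0868 Im=-0.1981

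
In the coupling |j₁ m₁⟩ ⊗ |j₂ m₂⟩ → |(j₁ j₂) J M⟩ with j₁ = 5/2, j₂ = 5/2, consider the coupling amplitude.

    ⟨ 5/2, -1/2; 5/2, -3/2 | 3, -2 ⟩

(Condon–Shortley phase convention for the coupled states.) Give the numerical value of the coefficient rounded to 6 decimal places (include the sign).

√[7·2!3!3!/9! · 2!3!1!4!1!5!] = √(48)
  +(−1)^0/∏(0,2,3,1,0,2)! = 1/24  (running 1/24)
  +(−1)^1/∏(1,1,2,0,1,3)! = -1/12  (running -1/24)
⟨..|..⟩ = √(48)·(-1/24) = -0.288675

−√(1/12) ≈ -0.288675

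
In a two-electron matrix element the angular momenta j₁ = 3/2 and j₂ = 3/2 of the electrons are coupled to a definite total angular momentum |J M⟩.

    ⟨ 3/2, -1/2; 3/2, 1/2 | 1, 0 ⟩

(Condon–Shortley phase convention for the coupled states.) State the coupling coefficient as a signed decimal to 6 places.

√[3·2!1!1!/5! · 1!2!2!1!1!1!] = √(1/5)
  +(−1)^1/∏(1,1,1,1,0,0)! = -1  (running -1)
  +(−1)^2/∏(2,0,0,0,1,1)! = 1/2  (running -1/2)
⟨..|..⟩ = √(1/5)·(-1/2) = -0.223607

−√(1/20) ≈ -0.223607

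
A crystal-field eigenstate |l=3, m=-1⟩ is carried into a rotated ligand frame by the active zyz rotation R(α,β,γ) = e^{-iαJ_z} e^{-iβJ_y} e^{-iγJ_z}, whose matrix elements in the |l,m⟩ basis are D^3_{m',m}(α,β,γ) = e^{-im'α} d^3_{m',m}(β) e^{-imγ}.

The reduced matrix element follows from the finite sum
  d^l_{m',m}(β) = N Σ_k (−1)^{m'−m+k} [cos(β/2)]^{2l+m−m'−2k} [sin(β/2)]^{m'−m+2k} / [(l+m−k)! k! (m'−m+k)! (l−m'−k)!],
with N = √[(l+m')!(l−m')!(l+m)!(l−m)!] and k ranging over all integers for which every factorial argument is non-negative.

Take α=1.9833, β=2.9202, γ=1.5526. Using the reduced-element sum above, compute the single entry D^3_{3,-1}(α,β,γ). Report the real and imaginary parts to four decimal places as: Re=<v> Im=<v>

D^3_{3,-1}(1.9833,2.9202,1.5526) = e^{-i·3·1.9833}·d^3_{3,-1}(2.9202)·e^{-i·-1·1.5526}. Compute d first:
c=cos(2.920200/2)=0.110470, s=sin(2.920200/2)=0.993879; N=√[720·1·2·24]=185.903201
k: max(0,(-1)−(3))=0 … min(3+(-1),3−(3))=0
  k=0: (−1)^4·185.9032/(48)·0.1105^2·0.9939^4 = +0.046118
d^3_{3,-1}(2.9202) = +0.046118
Phases: e^{-i·(3)·1.9833}=+0.944973+0.327149i, e^{-i·(-1)·1.5526}=+0.018195+0.999834i ⇒ D=-0.014292+0.043848i

Re=-0.0143 Im=0.0438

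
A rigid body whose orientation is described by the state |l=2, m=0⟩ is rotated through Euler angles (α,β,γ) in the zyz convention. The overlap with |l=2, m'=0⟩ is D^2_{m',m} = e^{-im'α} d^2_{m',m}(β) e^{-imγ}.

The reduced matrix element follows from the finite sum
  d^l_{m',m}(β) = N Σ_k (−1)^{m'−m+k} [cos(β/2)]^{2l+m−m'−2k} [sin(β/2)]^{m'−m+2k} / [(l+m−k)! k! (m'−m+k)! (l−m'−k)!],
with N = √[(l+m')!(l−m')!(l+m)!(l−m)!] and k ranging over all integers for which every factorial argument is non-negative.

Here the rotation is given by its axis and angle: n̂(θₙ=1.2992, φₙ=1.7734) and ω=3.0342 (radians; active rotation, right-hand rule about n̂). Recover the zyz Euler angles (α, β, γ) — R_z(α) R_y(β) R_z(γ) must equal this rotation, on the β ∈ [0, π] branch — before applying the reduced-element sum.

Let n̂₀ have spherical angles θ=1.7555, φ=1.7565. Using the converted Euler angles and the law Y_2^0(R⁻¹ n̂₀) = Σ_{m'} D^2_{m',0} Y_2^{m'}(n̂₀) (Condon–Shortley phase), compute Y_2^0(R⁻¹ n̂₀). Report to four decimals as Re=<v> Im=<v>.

Axis–angle → zyz. n̂ = (sinθₙcosφₙ, sinθₙsinφₙ, cosθₙ) = (-0.193844, +0.943640, +0.268270), ω = 3.0342.
R = I cosω + sinω [n̂]ₓ + (1−cosω) n̂n̂ᵀ gives
  R = [-0.919304, -0.393540, -0.002560; -0.336030, +0.781543, +0.525619; -0.204851, +0.484064, -0.850716]
β = atan2(√(R₁₃²+R₂₃²), R₃₃) = 2.588143; α = atan2(R₂₃, R₁₃) mod 2π = 1.575667; γ = atan2(R₃₂, −R₃₁) mod 2π = 1.170460
Need the full column D^2_{m',0} for m'=−2..2 at α=1.5757, β=2.5881, γ=1.1705.
cos(β/2)=0.273206, sin(β/2)=0.961955
d^2_{-2,0}: single k=2 term ⇒ +0.169187;  D = -0.169179-0.001648i
d^2_{-1,0}: k∈[1..2] ⇒ +0.048051 -0.595705 = -0.547654;  D = +0.002668-0.547648i
d^2_{0,0}: k∈[0..2] ⇒ +0.005571 -0.276282 +0.856288 = +0.585578;  D = +0.585578+0.000000i
d^2_{1,0}: k∈[0..1] ⇒ -0.048051 +0.595705 = +0.547654;  D = -0.002668-0.547648i
d^2_{2,0}: single k=0 term ⇒ +0.169187;  D = -0.169179+0.001648i
Y_2^{m'}(θ=1.7555,φ=1.7565) and Σ D·Y over m':
  (-0.1692-0.0016i)·(-0.3478+0.1355i)  (+0.0027-0.5476i)·(+0.0258+0.1371i)  (+0.5856+0.0000i)·(-0.2835+0.0000i)  (-0.0027-0.5476i)·(-0.0258+0.1371i)  (-0.1692+0.0016i)·(-0.3478-0.1355i)
Y_2^0(R⁻¹ n̂) = +0.102399+0.000000i

Re=0.1024 Im=0.0000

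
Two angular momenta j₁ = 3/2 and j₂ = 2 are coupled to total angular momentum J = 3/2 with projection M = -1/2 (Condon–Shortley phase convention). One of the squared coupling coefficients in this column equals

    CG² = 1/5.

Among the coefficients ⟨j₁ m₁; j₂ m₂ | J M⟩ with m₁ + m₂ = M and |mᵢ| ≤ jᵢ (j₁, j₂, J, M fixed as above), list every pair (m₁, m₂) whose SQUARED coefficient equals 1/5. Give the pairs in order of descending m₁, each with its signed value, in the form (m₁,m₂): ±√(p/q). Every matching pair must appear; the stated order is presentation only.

(-1/2,0): −√(1/5)

Admissible pairs with m₁+m₂ = M = -1/2: (-3/2,1), (-1/2,0), (1/2,-1), (3/2,-2)
  (m₁,m₂)=(3/2,-2): CG² = 2/5, CG = +√(2/5)
  (m₁,m₂)=(1/2,-1): CG² = 0/1, CG = 0
  (m₁,m₂)=(-1/2,0): CG² = 1/5, CG = −√(1/5)   ← matches the target
  (m₁,m₂)=(-3/2,1): CG² = 2/5, CG = +√(2/5)
Pairs with CG² = 1/5: (-1/2,0): −√(1/5)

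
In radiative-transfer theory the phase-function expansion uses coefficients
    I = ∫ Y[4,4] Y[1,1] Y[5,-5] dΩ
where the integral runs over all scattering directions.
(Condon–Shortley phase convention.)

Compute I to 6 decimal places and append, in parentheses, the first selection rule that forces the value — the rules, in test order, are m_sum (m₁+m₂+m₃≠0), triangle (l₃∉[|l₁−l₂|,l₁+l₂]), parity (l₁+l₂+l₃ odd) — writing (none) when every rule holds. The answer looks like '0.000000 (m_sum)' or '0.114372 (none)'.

-0.329416 (none)

m-sum 0 ✓  L=10 even ✓  3≤5≤5 ✓
Π(2lᵢ+1) = 9×3×11 = 297
triangle coeff Δ(4,1,5) = 1/495
Σ_t [0,0]: t=0:+1/576 = 1/576
(3j)²=5/99 [(4 1 5; 0 0 0)], sign=-1
Σ_t [0,0]: t=0:+1/80640 = 1/80640
(3j)²=1/11 [(4 1 5; 4 1 -5)], sign=+1
⇒ 4πI² = 15/11
I = (-1)√(15/11/(4π)) = -0.32941575
No selection rule forces the value: the integral is nonzero (none).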